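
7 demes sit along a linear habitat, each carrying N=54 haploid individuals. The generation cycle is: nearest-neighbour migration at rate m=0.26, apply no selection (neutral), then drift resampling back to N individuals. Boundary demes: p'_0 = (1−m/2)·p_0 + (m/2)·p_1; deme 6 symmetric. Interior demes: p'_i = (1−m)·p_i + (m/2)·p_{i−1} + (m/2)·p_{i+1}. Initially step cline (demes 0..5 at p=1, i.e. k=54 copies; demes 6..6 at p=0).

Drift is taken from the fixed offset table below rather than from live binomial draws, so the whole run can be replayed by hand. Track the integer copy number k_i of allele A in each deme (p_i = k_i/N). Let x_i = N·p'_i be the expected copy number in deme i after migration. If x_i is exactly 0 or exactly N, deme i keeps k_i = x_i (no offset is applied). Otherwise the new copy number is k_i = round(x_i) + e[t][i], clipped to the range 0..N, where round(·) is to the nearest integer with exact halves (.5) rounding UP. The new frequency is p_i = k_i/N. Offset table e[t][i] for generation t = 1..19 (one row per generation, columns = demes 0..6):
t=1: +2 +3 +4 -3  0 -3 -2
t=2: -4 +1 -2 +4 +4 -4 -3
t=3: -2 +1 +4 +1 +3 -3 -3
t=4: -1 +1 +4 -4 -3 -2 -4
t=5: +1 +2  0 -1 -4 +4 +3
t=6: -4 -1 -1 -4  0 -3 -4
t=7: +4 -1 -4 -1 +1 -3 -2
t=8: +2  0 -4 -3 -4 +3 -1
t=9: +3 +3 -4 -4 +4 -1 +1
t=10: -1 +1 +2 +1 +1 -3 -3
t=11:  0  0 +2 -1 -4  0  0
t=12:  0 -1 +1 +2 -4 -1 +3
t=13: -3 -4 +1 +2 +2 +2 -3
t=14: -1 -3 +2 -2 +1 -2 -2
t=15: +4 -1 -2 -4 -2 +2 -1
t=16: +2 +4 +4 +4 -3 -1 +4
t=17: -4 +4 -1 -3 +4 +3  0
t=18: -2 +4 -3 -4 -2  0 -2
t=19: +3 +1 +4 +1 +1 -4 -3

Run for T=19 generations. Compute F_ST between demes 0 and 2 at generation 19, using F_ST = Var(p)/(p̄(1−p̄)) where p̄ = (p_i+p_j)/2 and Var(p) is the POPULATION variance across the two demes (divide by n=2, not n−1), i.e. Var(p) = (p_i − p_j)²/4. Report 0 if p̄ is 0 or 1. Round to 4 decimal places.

t=0: k=[54 54 54 54 54 54 0]
t=1: x=[54.0000 54.0000 54.0000 54.0000 54.0000 46.9800 7.0200] k=[54 54 54 54 54 44 5]
t=2: x=[54.0000 54.0000 54.0000 54.0000 52.7000 40.2300 10.0700] k=[54 54 54 54 54 36 7]
t=3: x=[54.0000 54.0000 54.0000 54.0000 51.6600 34.5700 10.7700] k=[54 54 54 54 54 32 8]
t=4: x=[54.0000 54.0000 54.0000 54.0000 51.1400 31.7400 11.1200] k=[54 54 54 54 48 30 7]
t=5: x=[54.0000 54.0000 54.0000 53.2200 46.4400 29.3500 9.9900] k=[54 54 54 52 42 33 13]
t=6: x=[54.0000 54.0000 53.7400 50.9600 42.1300 31.5700 15.6000] k=[54 54 53 47 42 29 12]
t=7: x=[54.0000 53.8700 52.3500 47.1300 40.9600 28.4800 14.2100] k=[54 53 48 46 42 25 12]
t=8: x=[53.8700 52.4800 48.3900 45.7400 40.3100 25.5200 13.6900] k=[54 52 44 43 36 29 13]
t=9: x=[53.7400 51.2200 44.9100 42.2200 36.0000 27.8300 15.0800] k=[54 54 41 38 40 27 16]
t=10: x=[54.0000 52.3100 42.3000 38.6500 38.0500 27.2600 17.4300] k=[54 53 44 40 39 24 14]
t=11: x=[53.8700 51.9600 44.6500 40.3900 37.1800 24.6500 15.3000] k=[54 52 47 39 33 25 15]
t=12: x=[53.7400 51.6100 46.6100 39.2600 32.7400 24.7400 16.3000] k=[54 51 48 41 29 24 19]
t=13: x=[53.6100 51.0000 47.4800 40.3500 29.9100 24.0000 19.6500] k=[51 47 48 42 32 26 17]
t=14: x=[50.4800 47.6500 47.0900 41.4800 32.5200 25.6100 18.1700] k=[49 45 49 39 34 24 16]
t=15: x=[48.4800 46.0400 47.1800 39.6500 33.3500 24.2600 17.0400] k=[52 45 45 36 31 26 16]
t=16: x=[51.0900 45.9100 43.8300 36.5200 31.0000 25.3500 17.3000] k=[53 50 48 41 28 24 21]
t=17: x=[52.6100 50.1300 47.3500 40.2200 29.1700 24.1300 21.3900] k=[49 54 46 37 33 27 21]
t=18: x=[49.6500 52.3100 45.8700 37.6500 32.7400 27.0000 21.7800] k=[48 54 43 34 31 27 20]
t=19: x=[48.7800 51.7900 43.2600 34.7800 30.8700 26.6100 20.9100] k=[52 53 47 36 32 23 18]

0.0281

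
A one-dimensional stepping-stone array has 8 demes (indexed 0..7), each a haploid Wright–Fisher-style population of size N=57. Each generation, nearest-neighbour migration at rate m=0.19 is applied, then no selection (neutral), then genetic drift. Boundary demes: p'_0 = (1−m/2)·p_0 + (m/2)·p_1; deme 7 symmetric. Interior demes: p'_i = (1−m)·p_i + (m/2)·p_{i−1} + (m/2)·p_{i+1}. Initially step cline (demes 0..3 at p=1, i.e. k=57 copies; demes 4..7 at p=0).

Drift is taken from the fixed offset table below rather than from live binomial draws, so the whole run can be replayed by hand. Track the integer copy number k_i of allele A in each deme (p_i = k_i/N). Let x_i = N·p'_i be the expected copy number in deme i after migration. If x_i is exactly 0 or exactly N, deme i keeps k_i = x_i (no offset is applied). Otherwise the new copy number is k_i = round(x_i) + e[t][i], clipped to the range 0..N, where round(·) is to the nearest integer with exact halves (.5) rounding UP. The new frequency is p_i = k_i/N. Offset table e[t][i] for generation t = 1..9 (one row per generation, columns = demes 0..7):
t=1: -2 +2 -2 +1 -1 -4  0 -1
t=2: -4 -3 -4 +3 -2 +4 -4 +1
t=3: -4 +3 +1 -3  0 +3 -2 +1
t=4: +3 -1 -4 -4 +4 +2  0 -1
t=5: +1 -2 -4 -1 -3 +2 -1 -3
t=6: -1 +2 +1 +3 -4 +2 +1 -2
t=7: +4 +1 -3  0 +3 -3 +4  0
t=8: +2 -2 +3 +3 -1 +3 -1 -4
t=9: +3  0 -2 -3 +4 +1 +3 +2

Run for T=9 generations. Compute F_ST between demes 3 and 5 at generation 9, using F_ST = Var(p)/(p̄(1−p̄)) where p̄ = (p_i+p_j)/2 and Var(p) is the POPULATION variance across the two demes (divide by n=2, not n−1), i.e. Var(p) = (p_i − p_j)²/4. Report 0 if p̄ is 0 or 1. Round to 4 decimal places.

t=0: k=[57 57 57 57 0 0 0 0]
t=1: x=[57.0000 57.0000 57.0000 51.5850 5.4150 0.0000 0.0000 0.0000] k=[57 57 57 53 4 0 0 0]
t=2: x=[57.0000 57.0000 56.6200 48.7250 8.2750 0.3800 0.0000 0.0000] k=[57 57 53 52 6 4 0 0]
t=3: x=[57.0000 56.6200 53.2850 47.7250 10.1800 3.8100 0.3800 0.0000] k=[57 57 54 45 10 7 0 0]
t=4: x=[57.0000 56.7150 53.4300 42.5300 13.0400 6.6200 0.6650 0.0000] k=[57 56 49 39 17 9 1 0]
t=5: x=[56.9050 55.4300 48.7150 37.8600 18.3300 9.0000 1.6650 0.0950] k=[57 53 45 37 15 11 1 0]
t=6: x=[56.6200 52.6200 45.0000 35.6700 16.7100 10.4300 1.8550 0.0950] k=[56 55 46 39 13 12 3 0]
t=7: x=[55.9050 54.2400 46.1900 37.1950 15.3750 11.2400 3.5700 0.2850] k=[57 55 43 37 18 8 8 0]
t=8: x=[56.8100 54.0500 43.5700 35.7650 18.8550 8.9500 7.2400 0.7600] k=[57 52 47 39 18 12 6 0]
t=9: x=[56.5250 52.0000 46.7150 37.7650 19.4250 12.0000 6.0000 0.5700] k=[57 52 45 35 23 13 9 3]

0.1528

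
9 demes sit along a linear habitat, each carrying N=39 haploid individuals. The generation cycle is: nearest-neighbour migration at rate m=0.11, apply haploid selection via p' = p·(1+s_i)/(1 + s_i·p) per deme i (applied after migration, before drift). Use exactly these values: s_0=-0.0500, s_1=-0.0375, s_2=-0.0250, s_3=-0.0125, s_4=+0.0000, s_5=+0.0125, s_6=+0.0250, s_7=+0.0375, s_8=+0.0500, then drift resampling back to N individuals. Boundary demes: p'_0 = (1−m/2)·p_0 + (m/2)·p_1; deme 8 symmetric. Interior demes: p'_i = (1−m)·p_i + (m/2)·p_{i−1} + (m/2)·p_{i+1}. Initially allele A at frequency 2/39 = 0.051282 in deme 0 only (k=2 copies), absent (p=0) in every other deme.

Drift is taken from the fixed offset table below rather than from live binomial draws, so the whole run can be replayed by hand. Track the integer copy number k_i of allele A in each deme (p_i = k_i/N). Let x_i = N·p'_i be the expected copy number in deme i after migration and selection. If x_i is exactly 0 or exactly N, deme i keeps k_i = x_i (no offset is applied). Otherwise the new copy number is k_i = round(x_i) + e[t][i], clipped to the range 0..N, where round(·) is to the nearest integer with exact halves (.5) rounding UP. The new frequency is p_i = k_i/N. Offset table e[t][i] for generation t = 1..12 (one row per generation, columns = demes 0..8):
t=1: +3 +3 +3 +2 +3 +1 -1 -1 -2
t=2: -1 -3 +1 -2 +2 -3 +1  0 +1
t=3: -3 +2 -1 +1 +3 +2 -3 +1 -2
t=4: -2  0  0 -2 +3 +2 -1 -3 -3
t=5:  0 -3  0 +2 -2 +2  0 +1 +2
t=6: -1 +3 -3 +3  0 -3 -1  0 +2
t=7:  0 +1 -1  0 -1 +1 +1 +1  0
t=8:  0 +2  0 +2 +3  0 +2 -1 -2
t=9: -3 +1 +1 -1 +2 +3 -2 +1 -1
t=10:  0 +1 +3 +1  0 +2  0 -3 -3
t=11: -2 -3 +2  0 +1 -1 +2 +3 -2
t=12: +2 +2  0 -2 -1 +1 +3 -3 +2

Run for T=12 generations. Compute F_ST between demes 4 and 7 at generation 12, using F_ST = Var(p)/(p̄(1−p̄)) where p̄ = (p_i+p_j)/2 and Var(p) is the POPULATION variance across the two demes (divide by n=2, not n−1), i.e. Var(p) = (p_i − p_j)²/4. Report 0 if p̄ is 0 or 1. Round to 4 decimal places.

t=0: k=[2 0 0 0 0 0 0 0 0]
t=1: x=[1.7999 0.1059 0.0000 0.0000 0.0000 0.0000 0.0000 0.0000 0.0000] k=[5 3 0 0 0 0 0 0 0]
t=2: x=[4.6748 2.8426 0.1609 0.0000 0.0000 0.0000 0.0000 0.0000 0.0000] k=[4 0 1 0 0 0 0 0 0]
t=3: x=[3.6085 0.2648 0.8682 0.0543 0.0000 0.0000 0.0000 0.0000 0.0000] k=[1 2 0 1 0 0 0 0 0]
t=4: x=[1.0036 1.7693 0.1609 0.8791 0.0550 0.0000 0.0000 0.0000 0.0000] k=[0 2 0 0 3 0 0 0 0]
t=5: x=[0.1045 1.7162 0.1073 0.1629 2.6700 0.1671 0.0000 0.0000 0.0000] k=[0 0 0 2 1 2 0 0 0]
t=6: x=[0.0000 0.0000 0.1073 1.8131 1.1100 1.8568 0.1127 0.0000 0.0000] k=[0 0 0 5 1 0 0 0 0]
t=7: x=[0.0000 0.0000 0.2682 4.4551 1.1650 0.0557 0.0000 0.0000 0.0000] k=[0 0 0 4 0 1 0 0 0]
t=8: x=[0.0000 0.0000 0.2145 3.5195 0.2750 0.9009 0.0564 0.0000 0.0000] k=[0 0 0 6 3 1 2 0 0]
t=9: x=[0.0000 0.0000 0.3218 5.4458 3.0550 1.1791 1.8787 0.1141 0.0000] k=[0 0 1 4 5 4 0 1 0]
t=10: x=[0.0000 0.0529 1.0830 3.8462 4.8900 3.8782 0.2818 0.9226 0.0577] k=[0 1 4 5 5 6 0 0 0]
t=11: x=[0.0523 1.0695 3.8022 4.8909 5.0550 5.6750 0.3382 0.0000 0.0000] k=[0 0 6 5 6 5 2 0 0]
t=12: x=[0.0000 0.3177 5.4944 5.0544 5.8900 4.9434 2.1036 0.1141 0.0000] k=[0 2 5 3 5 6 5 0 0]

0.0685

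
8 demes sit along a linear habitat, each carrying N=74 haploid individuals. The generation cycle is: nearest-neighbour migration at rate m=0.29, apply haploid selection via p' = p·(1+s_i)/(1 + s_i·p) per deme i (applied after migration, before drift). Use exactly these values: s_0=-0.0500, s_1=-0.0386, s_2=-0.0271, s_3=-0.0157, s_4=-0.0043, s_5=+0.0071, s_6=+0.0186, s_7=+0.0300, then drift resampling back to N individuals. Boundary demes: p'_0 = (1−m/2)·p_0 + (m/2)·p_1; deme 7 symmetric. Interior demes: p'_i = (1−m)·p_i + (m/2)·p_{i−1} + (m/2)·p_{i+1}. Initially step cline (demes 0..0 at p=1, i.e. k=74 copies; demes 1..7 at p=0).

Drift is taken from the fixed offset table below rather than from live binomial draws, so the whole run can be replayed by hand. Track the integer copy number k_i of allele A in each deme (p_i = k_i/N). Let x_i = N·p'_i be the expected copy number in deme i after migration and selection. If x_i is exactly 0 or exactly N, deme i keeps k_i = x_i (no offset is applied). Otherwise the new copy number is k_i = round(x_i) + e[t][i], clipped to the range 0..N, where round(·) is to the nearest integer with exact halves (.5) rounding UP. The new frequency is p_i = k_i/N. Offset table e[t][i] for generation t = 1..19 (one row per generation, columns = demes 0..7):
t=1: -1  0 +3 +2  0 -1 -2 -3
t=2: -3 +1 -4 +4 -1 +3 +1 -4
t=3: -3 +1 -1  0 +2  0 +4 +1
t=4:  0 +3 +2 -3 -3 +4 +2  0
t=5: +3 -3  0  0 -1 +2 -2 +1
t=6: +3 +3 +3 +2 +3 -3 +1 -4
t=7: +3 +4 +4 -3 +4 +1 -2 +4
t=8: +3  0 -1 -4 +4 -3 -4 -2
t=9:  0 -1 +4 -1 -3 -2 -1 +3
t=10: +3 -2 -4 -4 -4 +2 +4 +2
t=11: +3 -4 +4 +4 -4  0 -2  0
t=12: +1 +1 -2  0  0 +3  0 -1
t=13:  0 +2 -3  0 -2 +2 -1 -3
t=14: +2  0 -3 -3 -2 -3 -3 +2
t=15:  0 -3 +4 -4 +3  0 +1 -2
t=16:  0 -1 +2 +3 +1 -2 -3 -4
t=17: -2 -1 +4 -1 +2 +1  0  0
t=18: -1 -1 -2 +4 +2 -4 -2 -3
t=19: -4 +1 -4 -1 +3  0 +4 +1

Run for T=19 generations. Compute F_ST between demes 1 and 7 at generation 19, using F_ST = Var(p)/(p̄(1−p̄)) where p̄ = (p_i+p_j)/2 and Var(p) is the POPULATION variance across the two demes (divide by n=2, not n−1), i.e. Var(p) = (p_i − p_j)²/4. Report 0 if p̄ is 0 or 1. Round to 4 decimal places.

0.1212

t=0: k=[74 0 0 0 0 0 0 0]
t=1: x=[62.7908 10.3739 0.0000 0.0000 0.0000 0.0000 0.0000 0.0000] k=[62 10 0 0 0 0 0 0]
t=2: x=[53.7135 15.5999 1.4115 0.0000 0.0000 0.0000 0.0000 0.0000] k=[51 17 0 0 0 0 0 0]
t=3: x=[45.1727 18.9056 2.4004 0.0000 0.0000 0.0000 0.0000 0.0000] k=[42 20 1 0 0 0 0 0]
t=4: x=[37.8624 19.8579 3.5168 0.1427 0.0000 0.0000 0.0000 0.0000] k=[38 23 6 0 0 0 0 0]
t=5: x=[34.8780 22.0951 7.4098 0.8565 0.0000 0.0000 0.0000 0.0000] k=[38 19 7 1 0 0 0 0]
t=6: x=[34.2996 19.4454 7.6789 1.6985 0.1444 0.0000 0.0000 0.0000] k=[37 22 11 4 3 0 0 0]
t=7: x=[33.8810 21.9671 11.3142 4.7985 2.6988 0.4381 0.0000 0.0000] k=[37 26 15 2 7 1 0 0]
t=8: x=[34.4591 25.3401 14.3889 4.5421 5.3834 1.7370 0.1477 0.0000] k=[37 25 13 1 9 0 0 0]
t=9: x=[34.3145 24.3526 12.7082 3.8419 6.5094 1.3141 0.0000 0.0000] k=[34 23 17 3 4 0 0 0]
t=10: x=[31.4739 23.0950 15.5007 5.0994 3.2615 0.5841 0.0000 0.0000] k=[34 21 12 1 0 3 0 0]
t=11: x=[31.1860 20.9832 11.4417 2.4128 0.5775 2.1447 0.4430 0.0000] k=[34 17 15 6 0 2 0 0]
t=12: x=[30.6105 18.6211 13.6760 6.3426 1.1551 1.4299 0.2954 0.0000] k=[32 20 12 6 1 4 0 0]
t=13: x=[29.3470 20.0003 12.0110 6.0564 2.1510 3.0053 0.5907 0.0000] k=[29 22 9 6 0 5 0 0]
t=14: x=[27.0981 20.5408 10.2059 5.4841 1.5883 3.5740 0.7384 0.0000] k=[29 21 7 2 0 1 0 0]
t=15: x=[26.9550 19.5583 8.1046 2.3980 0.4331 0.7150 0.1477 0.0000] k=[27 17 12 0 3 1 1 0]
t=16: x=[24.6989 17.1998 10.7305 2.1418 2.2655 1.2990 0.8707 0.1493] k=[25 16 13 5 3 0 0 0]
t=17: x=[22.8765 16.3628 11.9963 5.7850 2.8432 0.4381 0.0000 0.0000] k=[21 15 16 5 5 1 0 0]
t=18: x=[19.3872 15.5265 13.9464 6.5006 4.4021 1.4450 0.1477 0.0000] k=[18 15 12 11 6 0 0 0]
t=19: x=[16.8872 14.5347 12.0110 10.2791 5.8318 0.8761 0.0000 0.0000] k=[13 16 8 9 9 1 0 0]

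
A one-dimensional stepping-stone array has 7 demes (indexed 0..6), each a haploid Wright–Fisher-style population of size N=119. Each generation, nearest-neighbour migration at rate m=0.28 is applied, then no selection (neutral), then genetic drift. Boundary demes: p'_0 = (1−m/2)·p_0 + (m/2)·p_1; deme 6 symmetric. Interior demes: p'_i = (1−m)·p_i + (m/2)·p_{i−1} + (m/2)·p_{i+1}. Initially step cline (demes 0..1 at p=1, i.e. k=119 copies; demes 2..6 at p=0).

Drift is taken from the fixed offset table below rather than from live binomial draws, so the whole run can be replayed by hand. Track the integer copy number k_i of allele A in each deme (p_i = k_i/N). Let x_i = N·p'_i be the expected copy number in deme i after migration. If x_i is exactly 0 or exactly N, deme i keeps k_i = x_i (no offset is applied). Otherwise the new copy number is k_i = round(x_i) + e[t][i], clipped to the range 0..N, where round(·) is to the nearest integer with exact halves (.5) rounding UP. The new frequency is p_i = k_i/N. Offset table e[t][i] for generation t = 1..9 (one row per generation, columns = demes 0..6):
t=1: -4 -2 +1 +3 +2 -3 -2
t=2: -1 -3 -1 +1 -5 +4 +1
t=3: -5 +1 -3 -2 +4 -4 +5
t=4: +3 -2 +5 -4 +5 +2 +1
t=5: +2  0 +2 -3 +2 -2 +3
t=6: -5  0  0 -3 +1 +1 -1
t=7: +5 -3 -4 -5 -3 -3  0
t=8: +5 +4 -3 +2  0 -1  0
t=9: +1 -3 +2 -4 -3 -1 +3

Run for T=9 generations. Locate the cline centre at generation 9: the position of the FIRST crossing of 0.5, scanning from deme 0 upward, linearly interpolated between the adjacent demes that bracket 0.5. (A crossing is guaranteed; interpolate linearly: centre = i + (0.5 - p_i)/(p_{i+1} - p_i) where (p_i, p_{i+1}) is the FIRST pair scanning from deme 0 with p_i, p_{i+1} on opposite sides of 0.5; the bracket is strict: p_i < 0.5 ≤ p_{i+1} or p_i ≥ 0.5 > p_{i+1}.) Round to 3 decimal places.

1.293

t=0: k=[119 119 0 0 0 0 0]
t=1: x=[119.0000 102.3400 16.6600 0.0000 0.0000 0.0000 0.0000] k=[119 100 18 0 0 0 0]
t=2: x=[116.3400 91.1800 26.9600 2.5200 0.0000 0.0000 0.0000] k=[115 88 26 4 0 0 0]
t=3: x=[111.2200 83.1000 31.6000 6.5200 0.5600 0.0000 0.0000] k=[106 84 29 5 5 0 0]
t=4: x=[102.9200 79.3800 33.3400 8.3600 4.3000 0.7000 0.0000] k=[106 77 38 4 9 3 0]
t=5: x=[101.9400 75.6000 38.7000 9.4600 7.4600 3.4200 0.4200] k=[104 76 41 6 9 1 3]
t=6: x=[100.0800 75.0200 41.0000 11.3200 7.4600 2.4000 2.7200] k=[95 75 41 8 8 3 2]
t=7: x=[92.2000 73.0400 41.1400 12.6200 7.3000 3.5600 2.1400] k=[97 70 37 8 4 1 2]
t=8: x=[93.2200 69.1600 37.5600 11.5000 4.1400 1.5600 1.8600] k=[98 73 35 14 4 1 2]
t=9: x=[94.5000 71.1800 37.3800 15.5400 4.9800 1.5600 1.8600] k=[96 68 39 12 2 1 5]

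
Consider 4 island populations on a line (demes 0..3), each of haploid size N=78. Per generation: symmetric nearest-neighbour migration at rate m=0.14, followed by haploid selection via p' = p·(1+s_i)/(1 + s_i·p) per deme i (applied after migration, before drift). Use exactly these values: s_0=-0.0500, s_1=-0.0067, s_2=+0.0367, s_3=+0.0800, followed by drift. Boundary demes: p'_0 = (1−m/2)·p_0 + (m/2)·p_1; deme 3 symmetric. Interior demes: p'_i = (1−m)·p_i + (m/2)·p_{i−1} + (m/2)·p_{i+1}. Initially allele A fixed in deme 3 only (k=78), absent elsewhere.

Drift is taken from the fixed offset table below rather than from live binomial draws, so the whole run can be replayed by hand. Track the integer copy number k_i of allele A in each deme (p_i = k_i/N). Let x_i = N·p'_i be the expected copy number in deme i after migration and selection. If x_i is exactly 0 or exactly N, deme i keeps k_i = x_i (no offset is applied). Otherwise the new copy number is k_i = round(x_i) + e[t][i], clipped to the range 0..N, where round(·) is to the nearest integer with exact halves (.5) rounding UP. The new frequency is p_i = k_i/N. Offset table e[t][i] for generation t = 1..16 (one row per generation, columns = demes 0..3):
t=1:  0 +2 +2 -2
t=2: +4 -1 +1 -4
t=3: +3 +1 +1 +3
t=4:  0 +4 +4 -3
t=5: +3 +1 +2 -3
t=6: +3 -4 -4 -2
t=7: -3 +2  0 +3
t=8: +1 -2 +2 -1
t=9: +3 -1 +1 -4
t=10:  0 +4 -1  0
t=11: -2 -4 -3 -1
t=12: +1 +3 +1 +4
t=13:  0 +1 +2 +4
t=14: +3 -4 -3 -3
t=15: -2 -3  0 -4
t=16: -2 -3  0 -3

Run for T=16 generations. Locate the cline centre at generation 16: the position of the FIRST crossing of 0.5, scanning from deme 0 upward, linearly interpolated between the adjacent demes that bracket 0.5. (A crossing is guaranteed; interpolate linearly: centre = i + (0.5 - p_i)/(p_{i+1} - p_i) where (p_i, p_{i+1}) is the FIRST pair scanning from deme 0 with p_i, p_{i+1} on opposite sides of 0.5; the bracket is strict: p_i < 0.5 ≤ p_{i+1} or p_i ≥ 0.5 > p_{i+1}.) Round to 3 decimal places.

t=0: k=[0 0 0 78]
t=1: x=[0.0000 0.0000 5.6459 72.9181] k=[0 0 8 71]
t=2: x=[0.0000 0.5563 12.2168 67.3195] k=[0 0 13 63]
t=3: x=[0.0000 0.9040 16.0445 60.5640] k=[0 2 17 64]
t=4: x=[0.1330 2.8912 19.7672 61.7235] k=[0 7 24 59]
t=5: x=[0.4656 7.6535 25.8795 57.7259] k=[3 9 28 55]
t=6: x=[3.2561 9.8520 29.2156 54.3958] k=[6 6 25 52]
t=7: x=[5.7220 7.2855 26.1832 51.4733] k=[3 9 26 54]
t=8: x=[3.2561 9.7127 27.4072 53.3554] k=[4 8 29 52]
t=9: x=[4.0772 9.1356 29.8008 51.7468] k=[7 8 31 48]
t=10: x=[6.7471 9.4839 31.2526 48.2388] k=[7 13 30 48]
t=11: x=[7.0827 13.6939 30.7387 48.1700] k=[5 10 28 47]
t=12: x=[5.1000 10.8471 28.7208 47.1166] k=[6 14 30 51]
t=13: x=[6.2583 14.4806 31.0209 50.9064] k=[6 15 33 55]
t=14: x=[6.3254 15.5462 33.9695 54.7356] k=[9 12 31 52]
t=15: x=[8.8015 13.0468 31.8167 51.8835] k=[7 10 32 48]
t=16: x=[6.8813 11.2651 32.2596 48.3077] k=[5 8 32 45]

2.538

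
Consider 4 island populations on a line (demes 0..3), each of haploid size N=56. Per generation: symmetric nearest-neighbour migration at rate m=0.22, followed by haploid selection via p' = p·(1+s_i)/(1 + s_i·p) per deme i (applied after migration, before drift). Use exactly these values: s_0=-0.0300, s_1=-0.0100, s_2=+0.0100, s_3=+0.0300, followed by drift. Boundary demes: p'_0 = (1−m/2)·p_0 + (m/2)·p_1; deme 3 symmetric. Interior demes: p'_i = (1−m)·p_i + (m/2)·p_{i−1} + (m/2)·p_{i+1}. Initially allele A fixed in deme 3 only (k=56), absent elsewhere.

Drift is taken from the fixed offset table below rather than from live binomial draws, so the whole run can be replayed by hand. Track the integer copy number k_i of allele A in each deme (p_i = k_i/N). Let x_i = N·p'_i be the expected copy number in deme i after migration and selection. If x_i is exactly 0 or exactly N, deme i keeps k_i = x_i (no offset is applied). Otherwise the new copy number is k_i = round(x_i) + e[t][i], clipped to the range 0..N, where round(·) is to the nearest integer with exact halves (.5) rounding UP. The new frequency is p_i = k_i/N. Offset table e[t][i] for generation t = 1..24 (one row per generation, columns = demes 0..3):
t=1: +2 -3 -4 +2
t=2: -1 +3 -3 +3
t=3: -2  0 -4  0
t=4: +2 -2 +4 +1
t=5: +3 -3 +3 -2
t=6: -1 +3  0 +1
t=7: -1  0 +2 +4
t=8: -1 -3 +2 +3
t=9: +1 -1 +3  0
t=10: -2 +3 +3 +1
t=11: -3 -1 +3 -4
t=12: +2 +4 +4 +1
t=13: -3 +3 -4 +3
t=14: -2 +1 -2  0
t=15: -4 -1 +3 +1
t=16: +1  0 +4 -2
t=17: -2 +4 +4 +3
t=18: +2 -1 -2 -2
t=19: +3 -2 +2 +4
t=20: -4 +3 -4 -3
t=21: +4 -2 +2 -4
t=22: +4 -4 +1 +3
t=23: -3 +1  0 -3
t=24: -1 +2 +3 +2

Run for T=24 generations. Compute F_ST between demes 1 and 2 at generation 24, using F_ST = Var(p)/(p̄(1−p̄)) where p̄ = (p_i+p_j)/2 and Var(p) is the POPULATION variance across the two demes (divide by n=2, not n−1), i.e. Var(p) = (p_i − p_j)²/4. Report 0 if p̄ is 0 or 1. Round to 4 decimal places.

t=0: k=[0 0 0 56]
t=1: x=[0.0000 0.0000 6.2148 50.0002] k=[0 0 2 52]
t=2: x=[0.0000 0.2178 7.3433 46.7309] k=[0 3 4 50]
t=3: x=[0.3202 2.7536 9.0251 45.2000] k=[0 3 5 45]
t=4: x=[0.3202 2.8626 9.2566 40.9278] k=[2 1 13 42]
t=5: x=[1.8352 2.4067 14.9789 39.1601] k=[5 0 18 37]
t=6: x=[4.3268 2.5058 18.2321 35.2972] k=[3 6 18 36]
t=7: x=[3.2359 6.9287 18.7840 34.4134] k=[2 7 21 38]
t=8: x=[2.4769 7.9214 21.4616 36.5073] k=[1 5 23 40]
t=9: x=[1.3979 6.4822 23.0248 38.4877] k=[2 5 26 38]
t=10: x=[2.2629 6.9188 25.1478 37.0523] k=[0 10 28 38]
t=11: x=[1.0676 10.7922 27.2592 37.2702] k=[0 10 30 33]
t=12: x=[1.0676 11.0108 28.2693 33.0713] k=[3 15 32 34]
t=13: x=[4.2001 15.4374 30.4883 34.1750] k=[1 18 26 37]
t=14: x=[2.7882 16.8912 26.4688 36.1702] k=[1 18 24 36]
t=15: x=[2.7882 16.6721 24.7974 35.0689] k=[0 16 28 36]
t=16: x=[1.7088 15.4473 27.6993 35.5056] k=[3 15 32 34]
t=17: x=[4.2001 15.4374 30.4883 34.1750] k=[2 19 34 37]
t=18: x=[3.7617 18.6548 32.8153 37.0424] k=[6 18 31 35]
t=19: x=[7.1284 17.9871 30.1485 34.9497] k=[10 16 32 39]
t=20: x=[10.3996 16.9809 31.1476 38.5866] k=[6 20 27 36]
t=21: x=[7.3435 19.1033 27.3592 35.3964] k=[11 17 29 31]
t=22: x=[11.3813 17.5387 28.0393 31.1891] k=[15 14 29 34]
t=23: x=[14.5594 15.6464 28.0393 33.8470] k=[12 17 28 31]
t=24: x=[12.2559 17.5387 27.2592 31.0795] k=[11 20 30 33]

0.0323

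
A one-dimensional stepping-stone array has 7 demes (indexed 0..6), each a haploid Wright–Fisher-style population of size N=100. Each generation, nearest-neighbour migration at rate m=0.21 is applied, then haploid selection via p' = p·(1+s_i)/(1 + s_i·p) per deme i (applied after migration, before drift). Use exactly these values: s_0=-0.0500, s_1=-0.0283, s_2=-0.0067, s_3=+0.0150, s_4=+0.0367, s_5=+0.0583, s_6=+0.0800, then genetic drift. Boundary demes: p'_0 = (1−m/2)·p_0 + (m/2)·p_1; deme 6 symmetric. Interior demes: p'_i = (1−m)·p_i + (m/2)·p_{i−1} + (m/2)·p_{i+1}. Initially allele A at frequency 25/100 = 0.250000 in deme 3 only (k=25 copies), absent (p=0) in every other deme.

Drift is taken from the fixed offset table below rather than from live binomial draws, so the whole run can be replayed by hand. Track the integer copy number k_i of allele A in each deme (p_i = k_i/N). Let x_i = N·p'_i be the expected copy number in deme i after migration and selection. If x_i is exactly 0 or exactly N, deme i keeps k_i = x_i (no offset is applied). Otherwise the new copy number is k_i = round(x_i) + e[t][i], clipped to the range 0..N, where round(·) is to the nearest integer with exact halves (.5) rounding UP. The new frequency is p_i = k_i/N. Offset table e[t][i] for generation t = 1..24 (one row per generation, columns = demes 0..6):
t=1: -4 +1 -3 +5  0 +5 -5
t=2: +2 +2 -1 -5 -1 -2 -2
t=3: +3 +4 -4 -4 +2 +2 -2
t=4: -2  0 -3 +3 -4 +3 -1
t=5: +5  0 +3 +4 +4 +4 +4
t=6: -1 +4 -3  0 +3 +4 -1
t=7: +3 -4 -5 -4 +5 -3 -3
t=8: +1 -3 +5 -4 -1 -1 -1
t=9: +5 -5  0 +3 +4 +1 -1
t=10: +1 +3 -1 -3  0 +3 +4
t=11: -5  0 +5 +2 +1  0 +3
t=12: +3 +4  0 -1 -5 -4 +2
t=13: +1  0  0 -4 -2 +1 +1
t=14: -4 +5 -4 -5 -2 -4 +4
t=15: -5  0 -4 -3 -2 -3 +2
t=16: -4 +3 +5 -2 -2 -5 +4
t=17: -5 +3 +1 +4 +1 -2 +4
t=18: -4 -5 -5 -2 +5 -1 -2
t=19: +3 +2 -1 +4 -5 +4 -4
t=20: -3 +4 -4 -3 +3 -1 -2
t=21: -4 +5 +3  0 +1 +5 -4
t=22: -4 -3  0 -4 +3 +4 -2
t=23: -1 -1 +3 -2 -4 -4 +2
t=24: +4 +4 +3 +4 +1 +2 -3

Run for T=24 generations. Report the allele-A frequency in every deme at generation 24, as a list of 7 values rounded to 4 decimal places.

t=0: k=[0 0 0 25 0 0 0]
t=1: x=[0.0000 0.0000 2.6079 19.9870 2.7187 0.0000 0.0000] k=[0 0 0 25 3 0 0]
t=2: x=[0.0000 0.0000 2.6079 20.3049 5.1688 0.3333 0.0000] k=[0 0 2 15 4 0 0]
t=3: x=[0.0000 0.2041 3.1345 12.6435 4.9003 0.4444 0.0000] k=[0 4 0 9 7 2 0]
t=4: x=[0.3991 3.0733 1.3560 7.9533 6.9134 2.4467 0.2268] k=[0 3 0 11 3 5 0]
t=5: x=[0.2993 2.3045 1.4603 9.1277 4.1924 4.5025 0.5668] k=[5 2 4 13 8 9 5]
t=6: x=[4.4612 2.4553 4.7048 11.6827 8.9185 8.9250 5.8283] k=[3 6 2 12 12 13 5]
t=7: x=[3.1545 5.1236 3.4476 11.0960 12.4937 12.6688 6.2779] k=[6 1 0 7 17 10 3]
t=8: x=[5.2155 1.3804 0.8344 7.4166 15.6858 10.5217 4.0218] k=[6 0 6 3 15 10 3]
t=9: x=[5.1152 1.2248 5.0228 4.6404 13.6339 10.3020 4.0218] k=[10 0 5 8 18 11 3]
t=10: x=[8.5407 1.5311 4.7594 8.8544 16.7106 11.4574 4.1345] k=[10 5 4 6 17 14 8]
t=11: x=[9.0441 5.2747 4.2873 7.0418 16.0087 14.3682 9.2565] k=[4 5 9 9 17 14 12]
t=12: x=[3.9078 5.1724 8.5274 9.9729 16.3315 14.8056 13.0592] k=[7 9 9 9 11 11 15]
t=13: x=[6.8743 8.5625 8.9451 9.3353 11.1419 12.0059 15.5649] k=[8 9 9 5 9 13 17]
t=14: x=[7.7311 8.6651 8.5274 5.9224 9.2996 13.6544 17.6720] k=[4 14 5 1 7 10 22]
t=15: x=[4.8096 11.7050 5.4900 2.0801 6.9134 11.5097 22.0336] k=[0 12 1 0 5 9 24]
t=16: x=[1.1978 9.3391 2.0365 0.6394 5.0655 10.6838 23.7922] k=[0 12 7 0 3 6 28]
t=17: x=[1.1978 9.9547 6.7476 1.0656 3.1067 8.4219 27.1865] k=[0 13 8 5 4 6 31]
t=18: x=[1.2976 10.8296 8.1595 5.2840 4.4663 8.8621 29.9648] k=[0 6 3 3 9 8 28]
t=19: x=[0.5987 4.9190 3.2935 3.6824 8.5424 10.7361 27.4042] k=[4 7 2 8 4 15 23]
t=20: x=[4.1081 5.9961 3.1345 7.0469 5.7678 15.4092 23.5159] k=[1 10 0 4 9 14 22]
t=21: x=[1.8495 7.7961 1.4603 4.1640 9.2996 15.0242 22.4724] k=[0 13 4 4 10 20 18]
t=22: x=[1.2976 10.4190 4.9135 4.6962 10.7613 19.6182 19.3844] k=[0 7 5 1 14 24 17]
t=23: x=[0.6985 5.8937 4.7594 2.8256 14.1163 23.2095 18.8858] k=[0 5 8 1 10 19 21]
t=24: x=[0.4989 4.6608 6.9067 2.7191 10.3291 19.1262 22.0859] k=[4 9 10 7 11 21 19]

[0.0400, 0.0900, 0.1000, 0.0700, 0.1100, 0.2100, 0.1900]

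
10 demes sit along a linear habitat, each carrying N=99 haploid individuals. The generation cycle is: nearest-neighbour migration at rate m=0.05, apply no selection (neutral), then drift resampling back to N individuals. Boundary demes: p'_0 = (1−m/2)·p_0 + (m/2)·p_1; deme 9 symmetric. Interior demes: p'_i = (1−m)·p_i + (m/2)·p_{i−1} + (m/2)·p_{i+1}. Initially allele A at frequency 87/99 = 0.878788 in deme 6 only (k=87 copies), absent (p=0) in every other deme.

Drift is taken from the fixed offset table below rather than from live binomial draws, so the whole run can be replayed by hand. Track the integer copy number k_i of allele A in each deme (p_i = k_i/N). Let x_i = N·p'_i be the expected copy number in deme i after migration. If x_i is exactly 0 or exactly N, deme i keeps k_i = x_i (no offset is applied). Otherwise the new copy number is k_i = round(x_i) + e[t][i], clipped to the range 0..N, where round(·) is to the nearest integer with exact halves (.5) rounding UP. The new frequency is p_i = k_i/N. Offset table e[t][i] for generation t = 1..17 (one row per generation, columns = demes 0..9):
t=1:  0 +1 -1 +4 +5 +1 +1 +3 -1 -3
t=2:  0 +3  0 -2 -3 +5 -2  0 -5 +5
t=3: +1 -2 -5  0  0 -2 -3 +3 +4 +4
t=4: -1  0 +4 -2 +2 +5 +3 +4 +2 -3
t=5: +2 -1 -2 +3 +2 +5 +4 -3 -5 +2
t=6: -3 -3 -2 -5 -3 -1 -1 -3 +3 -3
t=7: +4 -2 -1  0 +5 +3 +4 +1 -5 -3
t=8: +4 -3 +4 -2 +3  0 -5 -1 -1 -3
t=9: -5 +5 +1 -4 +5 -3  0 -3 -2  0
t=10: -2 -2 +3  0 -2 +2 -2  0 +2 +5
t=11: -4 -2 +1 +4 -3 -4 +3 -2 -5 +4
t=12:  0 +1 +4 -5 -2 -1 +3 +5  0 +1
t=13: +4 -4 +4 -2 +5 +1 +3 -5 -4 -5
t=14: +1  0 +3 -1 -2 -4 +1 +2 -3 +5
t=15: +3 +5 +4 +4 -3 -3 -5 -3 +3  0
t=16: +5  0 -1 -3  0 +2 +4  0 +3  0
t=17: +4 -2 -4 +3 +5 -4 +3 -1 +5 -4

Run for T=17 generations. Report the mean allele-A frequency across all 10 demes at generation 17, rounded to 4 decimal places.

0.1404

t=0: k=[0 0 0 0 0 0 87 0 0 0]
t=1: x=[0.0000 0.0000 0.0000 0.0000 0.0000 2.1750 82.6500 2.1750 0.0000 0.0000] k=[0 0 0 0 0 3 84 5 0 0]
t=2: x=[0.0000 0.0000 0.0000 0.0000 0.0750 4.9500 80.0000 6.8500 0.1250 0.0000] k=[0 0 0 0 0 10 78 7 0 0]
t=3: x=[0.0000 0.0000 0.0000 0.0000 0.2500 11.4500 74.5250 8.6000 0.1750 0.0000] k=[0 0 0 0 0 9 72 12 4 0]
t=4: x=[0.0000 0.0000 0.0000 0.0000 0.2250 10.3500 68.9250 13.3000 4.1000 0.1000] k=[0 0 0 0 2 15 72 17 6 0]
t=5: x=[0.0000 0.0000 0.0000 0.0500 2.2750 16.1000 69.2000 18.1000 6.1250 0.1500] k=[0 0 0 3 4 21 73 15 1 2]
t=6: x=[0.0000 0.0000 0.0750 2.9500 4.4000 21.8750 70.2500 16.1000 1.3750 1.9750] k=[0 0 0 0 1 21 69 13 4 0]
t=7: x=[0.0000 0.0000 0.0000 0.0250 1.4750 21.7000 66.4000 14.1750 4.1250 0.1000] k=[0 0 0 0 6 25 70 15 0 0]
t=8: x=[0.0000 0.0000 0.0000 0.1500 6.3250 25.6500 67.5000 16.0000 0.3750 0.0000] k=[0 0 0 0 9 26 63 15 0 0]
t=9: x=[0.0000 0.0000 0.0000 0.2250 9.2000 26.5000 60.8750 15.8250 0.3750 0.0000] k=[0 0 0 0 14 24 61 13 0 0]
t=10: x=[0.0000 0.0000 0.0000 0.3500 13.9000 24.6750 58.8750 13.8750 0.3250 0.0000] k=[0 0 0 0 12 27 57 14 2 0]
t=11: x=[0.0000 0.0000 0.0000 0.3000 12.0750 27.3750 55.1750 14.7750 2.2500 0.0500] k=[0 0 0 4 9 23 58 13 0 4]
t=12: x=[0.0000 0.0000 0.1000 4.0250 9.2250 23.5250 56.0000 13.8000 0.4250 3.9000] k=[0 0 4 0 7 23 59 19 0 5]
t=13: x=[0.0000 0.1000 3.8000 0.2750 7.2250 23.5000 57.1000 19.5250 0.6000 4.8750] k=[0 0 8 0 12 25 60 15 0 0]
t=14: x=[0.0000 0.2000 7.6000 0.5000 12.0250 25.5500 58.0000 15.7500 0.3750 0.0000] k=[0 0 11 0 10 22 59 18 0 0]
t=15: x=[0.0000 0.2750 10.4500 0.5250 10.0500 22.6250 57.0500 18.5750 0.4500 0.0000] k=[0 5 14 5 7 20 52 16 3 0]
t=16: x=[0.1250 5.1000 13.5500 5.2750 7.2750 20.4750 50.3000 16.5750 3.2500 0.0750] k=[5 5 13 2 7 22 54 17 6 0]
t=17: x=[5.0000 5.2000 12.5250 2.4000 7.2500 22.4250 52.2750 17.6500 6.1250 0.1500] k=[9 3 9 5 12 18 55 17 11 0]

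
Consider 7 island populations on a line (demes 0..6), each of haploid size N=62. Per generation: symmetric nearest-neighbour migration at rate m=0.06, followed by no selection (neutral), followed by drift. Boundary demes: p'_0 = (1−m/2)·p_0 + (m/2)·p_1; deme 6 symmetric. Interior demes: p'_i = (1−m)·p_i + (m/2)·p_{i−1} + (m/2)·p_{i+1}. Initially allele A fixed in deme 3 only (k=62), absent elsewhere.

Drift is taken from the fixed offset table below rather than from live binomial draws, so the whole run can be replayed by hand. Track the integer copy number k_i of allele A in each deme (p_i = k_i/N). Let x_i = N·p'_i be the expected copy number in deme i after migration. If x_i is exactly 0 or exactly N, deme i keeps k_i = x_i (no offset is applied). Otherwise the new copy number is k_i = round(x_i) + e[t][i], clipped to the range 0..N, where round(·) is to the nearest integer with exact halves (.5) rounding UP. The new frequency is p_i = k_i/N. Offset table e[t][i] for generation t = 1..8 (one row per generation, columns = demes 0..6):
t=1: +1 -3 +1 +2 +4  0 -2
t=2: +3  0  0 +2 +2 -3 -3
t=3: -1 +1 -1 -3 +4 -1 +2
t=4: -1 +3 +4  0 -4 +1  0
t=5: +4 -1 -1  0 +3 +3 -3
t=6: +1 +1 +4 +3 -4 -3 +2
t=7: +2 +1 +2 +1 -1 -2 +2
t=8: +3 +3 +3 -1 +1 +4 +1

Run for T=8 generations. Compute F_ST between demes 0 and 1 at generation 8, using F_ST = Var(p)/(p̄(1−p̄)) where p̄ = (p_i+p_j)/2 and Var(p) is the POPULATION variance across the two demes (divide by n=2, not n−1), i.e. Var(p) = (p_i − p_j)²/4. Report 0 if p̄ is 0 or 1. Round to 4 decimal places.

t=0: k=[0 0 0 62 0 0 0]
t=1: x=[0.0000 0.0000 1.8600 58.2800 1.8600 0.0000 0.0000] k=[0 0 3 60 6 0 0]
t=2: x=[0.0000 0.0900 4.6200 56.6700 7.4400 0.1800 0.0000] k=[0 0 5 59 9 0 0]
t=3: x=[0.0000 0.1500 6.4700 55.8800 10.2300 0.2700 0.0000] k=[0 1 5 53 14 0 0]
t=4: x=[0.0300 1.0900 6.3200 50.3900 14.7500 0.4200 0.0000] k=[0 4 10 50 11 1 0]
t=5: x=[0.1200 4.0600 11.0200 47.6300 11.8700 1.2700 0.0300] k=[4 3 10 48 15 4 0]
t=6: x=[3.9700 3.2400 10.9300 45.8700 15.6600 4.2100 0.1200] k=[5 4 15 49 12 1 2]
t=7: x=[4.9700 4.3600 15.6900 46.8700 12.7800 1.3600 1.9700] k=[7 5 18 48 12 0 4]
t=8: x=[6.9400 5.4500 18.5100 46.0200 12.7200 0.4800 3.8800] k=[10 8 22 45 14 4 5]

0.0021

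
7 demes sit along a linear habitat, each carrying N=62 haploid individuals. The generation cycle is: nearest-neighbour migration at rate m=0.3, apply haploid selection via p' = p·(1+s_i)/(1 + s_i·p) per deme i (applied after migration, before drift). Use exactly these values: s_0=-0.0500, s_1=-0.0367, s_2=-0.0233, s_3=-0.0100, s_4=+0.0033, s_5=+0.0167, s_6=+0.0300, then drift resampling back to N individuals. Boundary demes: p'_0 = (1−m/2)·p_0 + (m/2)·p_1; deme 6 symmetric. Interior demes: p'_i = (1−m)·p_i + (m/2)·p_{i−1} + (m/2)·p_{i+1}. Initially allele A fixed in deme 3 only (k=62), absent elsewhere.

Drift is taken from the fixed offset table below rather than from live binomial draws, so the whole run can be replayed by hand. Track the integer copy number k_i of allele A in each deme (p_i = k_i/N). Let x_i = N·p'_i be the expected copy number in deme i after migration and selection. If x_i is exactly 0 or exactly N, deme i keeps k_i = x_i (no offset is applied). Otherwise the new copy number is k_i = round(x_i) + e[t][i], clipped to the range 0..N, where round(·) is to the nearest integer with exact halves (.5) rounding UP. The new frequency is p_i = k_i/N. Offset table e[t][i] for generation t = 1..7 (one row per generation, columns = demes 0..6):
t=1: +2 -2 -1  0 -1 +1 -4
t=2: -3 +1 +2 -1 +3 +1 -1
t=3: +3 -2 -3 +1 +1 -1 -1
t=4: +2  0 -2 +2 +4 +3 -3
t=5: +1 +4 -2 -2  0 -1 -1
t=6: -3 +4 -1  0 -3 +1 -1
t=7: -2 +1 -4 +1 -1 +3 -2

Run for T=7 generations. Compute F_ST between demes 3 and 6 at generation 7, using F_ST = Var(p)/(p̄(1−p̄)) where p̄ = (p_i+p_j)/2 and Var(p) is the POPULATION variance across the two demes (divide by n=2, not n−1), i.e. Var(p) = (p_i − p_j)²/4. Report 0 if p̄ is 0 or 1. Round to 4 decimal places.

t=0: k=[0 0 0 62 0 0 0]
t=1: x=[0.0000 0.0000 9.1152 43.2689 9.3261 0.0000 0.0000] k=[0 0 8 43 8 0 0]
t=2: x=[0.0000 1.1568 11.8228 32.3445 12.0820 1.2196 0.0000] k=[0 2 14 31 15 2 0]
t=3: x=[0.2851 3.3785 14.4866 25.8983 15.4882 3.7073 0.3090] k=[3 1 11 27 16 3 0]
t=4: x=[2.5706 2.7017 11.6749 22.8049 15.7387 4.5696 0.4634] k=[5 3 10 25 20 8 0]
t=5: x=[4.4820 4.2012 10.9853 21.8576 18.9934 8.7234 1.2353] k=[5 8 9 20 19 8 0]
t=6: x=[5.2004 7.4514 10.2960 18.0710 17.5414 8.5716 1.2353] k=[2 11 9 18 15 10 0]
t=7: x=[3.1911 9.0570 10.4437 16.0800 14.7370 9.3811 1.5439] k=[1 10 6 17 14 12 0]

0.1589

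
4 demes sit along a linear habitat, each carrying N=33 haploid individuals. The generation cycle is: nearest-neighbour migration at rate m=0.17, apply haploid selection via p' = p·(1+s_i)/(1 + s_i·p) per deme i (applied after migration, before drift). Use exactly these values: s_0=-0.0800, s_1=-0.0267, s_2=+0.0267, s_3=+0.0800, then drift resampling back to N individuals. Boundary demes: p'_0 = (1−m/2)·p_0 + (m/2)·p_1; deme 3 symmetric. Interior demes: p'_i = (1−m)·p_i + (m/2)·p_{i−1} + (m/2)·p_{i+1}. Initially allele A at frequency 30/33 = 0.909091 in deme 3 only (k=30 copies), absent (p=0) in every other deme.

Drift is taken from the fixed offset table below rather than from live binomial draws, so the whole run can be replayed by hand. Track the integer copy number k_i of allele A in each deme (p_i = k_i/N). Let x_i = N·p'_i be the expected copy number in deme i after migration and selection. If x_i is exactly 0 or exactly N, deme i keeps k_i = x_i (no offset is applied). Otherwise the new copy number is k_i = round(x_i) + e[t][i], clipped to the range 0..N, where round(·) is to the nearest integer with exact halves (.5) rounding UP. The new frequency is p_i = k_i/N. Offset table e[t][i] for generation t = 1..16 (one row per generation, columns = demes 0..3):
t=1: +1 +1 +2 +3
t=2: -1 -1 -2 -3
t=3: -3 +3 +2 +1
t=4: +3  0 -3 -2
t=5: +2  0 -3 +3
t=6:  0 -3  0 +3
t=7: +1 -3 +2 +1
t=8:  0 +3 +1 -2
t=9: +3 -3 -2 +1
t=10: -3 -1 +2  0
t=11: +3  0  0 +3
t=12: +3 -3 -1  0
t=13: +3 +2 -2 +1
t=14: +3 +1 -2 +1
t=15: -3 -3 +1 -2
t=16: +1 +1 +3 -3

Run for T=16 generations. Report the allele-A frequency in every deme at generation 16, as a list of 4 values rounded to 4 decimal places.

[0.2121, 0.1818, 0.4545, 0.5758]

t=0: k=[0 0 0 30]
t=1: x=[0.0000 0.0000 2.6127 27.7963] k=[0 0 5 31]
t=2: x=[0.0000 0.4138 6.9281 29.0647] k=[0 0 5 26]
t=3: x=[0.0000 0.4138 6.4964 24.7021] k=[0 3 8 26]
t=4: x=[0.2347 3.0933 9.2797 24.9477] k=[3 3 6 23]
t=5: x=[2.7802 3.1765 7.3393 22.1234] k=[5 3 4 25]
t=6: x=[4.4962 3.1765 5.8253 23.7363] k=[4 0 6 27]
t=7: x=[3.3973 0.8279 7.4255 25.6635] k=[4 0 9 27]
t=8: x=[3.3973 1.0765 9.9471 25.9079] k=[3 4 11 24]
t=9: x=[2.8596 4.4057 11.7083 23.4264] k=[6 1 10 24]
t=10: x=[5.1993 2.1353 10.6138 23.3440] k=[2 1 13 23]
t=11: x=[1.7700 2.0523 13.0372 22.7029] k=[5 2 13 26]
t=12: x=[4.4162 3.1129 13.3791 25.3563] k=[7 0 12 25]
t=13: x=[5.9855 1.5739 12.2875 24.3935] k=[9 4 10 25]
t=14: x=[8.0565 4.8225 10.9570 24.2294] k=[11 6 9 25]
t=15: x=[9.9850 6.5370 10.2907 24.1473] k=[7 4 11 22]
t=16: x=[6.3086 4.7391 11.5369 21.6449] k=[7 6 15 19]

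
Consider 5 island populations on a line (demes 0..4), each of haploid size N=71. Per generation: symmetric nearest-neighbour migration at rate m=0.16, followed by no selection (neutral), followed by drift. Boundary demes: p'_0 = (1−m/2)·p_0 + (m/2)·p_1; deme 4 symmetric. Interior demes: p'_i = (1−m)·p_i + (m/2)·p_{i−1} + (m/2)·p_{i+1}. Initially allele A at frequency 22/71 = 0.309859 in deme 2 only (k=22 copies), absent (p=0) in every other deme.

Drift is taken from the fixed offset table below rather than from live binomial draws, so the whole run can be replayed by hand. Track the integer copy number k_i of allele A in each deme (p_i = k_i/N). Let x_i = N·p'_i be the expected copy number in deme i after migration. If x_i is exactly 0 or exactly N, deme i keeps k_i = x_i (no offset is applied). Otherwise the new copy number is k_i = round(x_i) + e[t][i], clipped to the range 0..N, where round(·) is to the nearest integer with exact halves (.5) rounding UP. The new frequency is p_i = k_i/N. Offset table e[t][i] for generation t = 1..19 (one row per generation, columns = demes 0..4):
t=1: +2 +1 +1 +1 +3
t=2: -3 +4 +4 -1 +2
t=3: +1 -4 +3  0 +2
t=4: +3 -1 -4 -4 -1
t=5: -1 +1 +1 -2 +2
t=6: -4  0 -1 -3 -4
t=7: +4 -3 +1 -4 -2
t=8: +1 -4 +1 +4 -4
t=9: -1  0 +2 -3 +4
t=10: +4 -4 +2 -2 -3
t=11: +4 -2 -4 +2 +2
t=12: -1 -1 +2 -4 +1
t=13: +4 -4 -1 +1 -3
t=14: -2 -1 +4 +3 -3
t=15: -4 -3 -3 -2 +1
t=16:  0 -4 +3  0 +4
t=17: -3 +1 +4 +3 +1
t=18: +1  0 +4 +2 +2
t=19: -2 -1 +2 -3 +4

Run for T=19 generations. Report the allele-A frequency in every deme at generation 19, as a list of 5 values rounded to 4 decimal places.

[0.0000, 0.0423, 0.1972, 0.0704, 0.1690]

t=0: k=[0 0 22 0 0]
t=1: x=[0.0000 1.7600 18.4800 1.7600 0.0000] k=[0 3 19 3 0]
t=2: x=[0.2400 4.0400 16.4400 4.0400 0.2400] k=[0 8 20 3 2]
t=3: x=[0.6400 8.3200 17.6800 4.2800 2.0800] k=[2 4 21 4 4]
t=4: x=[2.1600 5.2000 18.2800 5.3600 4.0000] k=[5 4 14 1 3]
t=5: x=[4.9200 4.8800 12.1600 2.2000 2.8400] k=[4 6 13 0 5]
t=6: x=[4.1600 6.4000 11.4000 1.4400 4.6000] k=[0 6 10 0 1]
t=7: x=[0.4800 5.8400 8.8800 0.8800 0.9200] k=[4 3 10 0 0]
t=8: x=[3.9200 3.6400 8.6400 0.8000 0.0000] k=[5 0 10 5 0]
t=9: x=[4.6000 1.2000 8.8000 5.0000 0.4000] k=[4 1 11 2 4]
t=10: x=[3.7600 2.0400 9.4800 2.8800 3.8400] k=[8 0 11 1 1]
t=11: x=[7.3600 1.5200 9.3200 1.8000 1.0000] k=[11 0 5 4 3]
t=12: x=[10.1200 1.2800 4.5200 4.0000 3.0800] k=[9 0 7 0 4]
t=13: x=[8.2800 1.2800 5.8800 0.8800 3.6800] k=[12 0 5 2 1]
t=14: x=[11.0400 1.3600 4.3600 2.1600 1.0800] k=[9 0 8 5 0]
t=15: x=[8.2800 1.3600 7.1200 4.8400 0.4000] k=[4 0 4 3 1]
t=16: x=[3.6800 0.6400 3.6000 2.9200 1.1600] k=[4 0 7 3 5]
t=17: x=[3.6800 0.8800 6.1200 3.4800 4.8400] k=[1 2 10 6 6]
t=18: x=[1.0800 2.5600 9.0400 6.3200 6.0000] k=[2 3 13 8 8]
t=19: x=[2.0800 3.7200 11.8000 8.4000 8.0000] k=[0 3 14 5 12]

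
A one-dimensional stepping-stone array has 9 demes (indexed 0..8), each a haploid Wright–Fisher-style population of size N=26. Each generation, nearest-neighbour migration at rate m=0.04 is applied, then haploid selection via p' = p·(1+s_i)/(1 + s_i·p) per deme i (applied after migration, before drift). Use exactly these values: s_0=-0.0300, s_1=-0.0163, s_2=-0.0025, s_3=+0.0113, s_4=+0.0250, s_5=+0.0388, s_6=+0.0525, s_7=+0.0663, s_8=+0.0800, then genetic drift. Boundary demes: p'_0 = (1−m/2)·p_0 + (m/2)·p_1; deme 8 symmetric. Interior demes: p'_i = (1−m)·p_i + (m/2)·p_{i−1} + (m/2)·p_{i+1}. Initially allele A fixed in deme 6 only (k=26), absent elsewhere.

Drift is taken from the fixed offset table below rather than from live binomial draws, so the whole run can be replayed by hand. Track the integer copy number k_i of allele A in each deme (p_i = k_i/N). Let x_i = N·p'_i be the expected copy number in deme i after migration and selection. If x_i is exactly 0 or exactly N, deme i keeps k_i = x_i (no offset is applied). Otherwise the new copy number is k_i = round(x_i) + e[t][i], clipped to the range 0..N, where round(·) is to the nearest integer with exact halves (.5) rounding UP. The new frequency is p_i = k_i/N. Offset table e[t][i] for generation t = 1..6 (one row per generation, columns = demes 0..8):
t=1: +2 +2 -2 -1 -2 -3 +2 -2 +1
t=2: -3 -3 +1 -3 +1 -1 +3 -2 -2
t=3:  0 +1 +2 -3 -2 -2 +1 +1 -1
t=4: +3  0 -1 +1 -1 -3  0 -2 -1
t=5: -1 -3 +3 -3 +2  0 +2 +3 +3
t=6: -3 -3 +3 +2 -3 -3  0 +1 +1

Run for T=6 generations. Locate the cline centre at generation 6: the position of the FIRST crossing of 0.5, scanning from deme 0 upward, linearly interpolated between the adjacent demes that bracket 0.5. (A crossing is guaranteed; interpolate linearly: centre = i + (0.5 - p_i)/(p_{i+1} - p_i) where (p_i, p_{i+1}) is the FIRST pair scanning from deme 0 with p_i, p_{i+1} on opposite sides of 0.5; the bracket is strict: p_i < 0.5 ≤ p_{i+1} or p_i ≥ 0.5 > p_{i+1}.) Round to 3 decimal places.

t=0: k=[0 0 0 0 0 0 26 0 0]
t=1: x=[0.0000 0.0000 0.0000 0.0000 0.0000 0.5398 25.0099 0.5537 0.0000] k=[0 0 0 0 0 0 26 0 0]
t=2: x=[0.0000 0.0000 0.0000 0.0000 0.0000 0.5398 25.0099 0.5537 0.0000] k=[0 0 0 0 0 0 26 0 0]
t=3: x=[0.0000 0.0000 0.0000 0.0000 0.0000 0.5398 25.0099 0.5537 0.0000] k=[0 0 0 0 0 0 26 2 0]
t=4: x=[0.0000 0.0000 0.0000 0.0000 0.0000 0.5398 25.0481 2.5857 0.0432] k=[0 0 0 0 0 0 25 1 0]
t=5: x=[0.0000 0.0000 0.0000 0.0000 0.0000 0.5190 24.1116 1.5510 0.0216] k=[0 0 0 0 0 1 26 5 3]
t=6: x=[0.0000 0.0000 0.0000 0.0000 0.0205 1.5340 25.1243 5.6591 3.2528] k=[0 0 0 0 0 0 25 7 4]

5.520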